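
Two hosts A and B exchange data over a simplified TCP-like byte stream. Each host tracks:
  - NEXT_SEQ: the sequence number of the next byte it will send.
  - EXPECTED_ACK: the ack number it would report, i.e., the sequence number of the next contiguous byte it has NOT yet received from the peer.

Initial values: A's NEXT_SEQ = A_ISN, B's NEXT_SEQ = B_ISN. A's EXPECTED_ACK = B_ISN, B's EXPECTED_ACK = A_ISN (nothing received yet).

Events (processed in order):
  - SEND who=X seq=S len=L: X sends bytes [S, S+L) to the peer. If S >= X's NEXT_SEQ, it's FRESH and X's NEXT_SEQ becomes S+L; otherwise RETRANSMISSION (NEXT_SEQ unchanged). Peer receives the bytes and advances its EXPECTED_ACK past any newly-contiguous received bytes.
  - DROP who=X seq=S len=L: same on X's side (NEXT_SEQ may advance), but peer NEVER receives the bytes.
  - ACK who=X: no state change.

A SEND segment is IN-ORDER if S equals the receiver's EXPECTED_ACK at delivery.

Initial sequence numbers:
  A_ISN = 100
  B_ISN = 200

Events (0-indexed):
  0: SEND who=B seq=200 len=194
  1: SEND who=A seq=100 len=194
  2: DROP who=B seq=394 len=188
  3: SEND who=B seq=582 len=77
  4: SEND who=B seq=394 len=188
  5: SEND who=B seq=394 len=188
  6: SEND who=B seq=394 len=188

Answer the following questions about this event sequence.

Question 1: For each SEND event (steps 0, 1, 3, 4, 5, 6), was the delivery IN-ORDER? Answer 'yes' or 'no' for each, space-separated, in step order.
Answer: yes yes no yes no no

Derivation:
Step 0: SEND seq=200 -> in-order
Step 1: SEND seq=100 -> in-order
Step 3: SEND seq=582 -> out-of-order
Step 4: SEND seq=394 -> in-order
Step 5: SEND seq=394 -> out-of-order
Step 6: SEND seq=394 -> out-of-order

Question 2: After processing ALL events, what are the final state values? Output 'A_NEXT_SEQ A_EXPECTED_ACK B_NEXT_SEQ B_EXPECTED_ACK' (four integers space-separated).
Answer: 294 659 659 294

Derivation:
After event 0: A_seq=100 A_ack=394 B_seq=394 B_ack=100
After event 1: A_seq=294 A_ack=394 B_seq=394 B_ack=294
After event 2: A_seq=294 A_ack=394 B_seq=582 B_ack=294
After event 3: A_seq=294 A_ack=394 B_seq=659 B_ack=294
After event 4: A_seq=294 A_ack=659 B_seq=659 B_ack=294
After event 5: A_seq=294 A_ack=659 B_seq=659 B_ack=294
After event 6: A_seq=294 A_ack=659 B_seq=659 B_ack=294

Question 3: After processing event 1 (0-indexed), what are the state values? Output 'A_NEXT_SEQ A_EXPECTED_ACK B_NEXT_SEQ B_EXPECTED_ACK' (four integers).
After event 0: A_seq=100 A_ack=394 B_seq=394 B_ack=100
After event 1: A_seq=294 A_ack=394 B_seq=394 B_ack=294

294 394 394 294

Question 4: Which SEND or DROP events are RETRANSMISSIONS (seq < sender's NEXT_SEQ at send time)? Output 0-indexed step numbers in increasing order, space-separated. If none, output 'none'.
Step 0: SEND seq=200 -> fresh
Step 1: SEND seq=100 -> fresh
Step 2: DROP seq=394 -> fresh
Step 3: SEND seq=582 -> fresh
Step 4: SEND seq=394 -> retransmit
Step 5: SEND seq=394 -> retransmit
Step 6: SEND seq=394 -> retransmit

Answer: 4 5 6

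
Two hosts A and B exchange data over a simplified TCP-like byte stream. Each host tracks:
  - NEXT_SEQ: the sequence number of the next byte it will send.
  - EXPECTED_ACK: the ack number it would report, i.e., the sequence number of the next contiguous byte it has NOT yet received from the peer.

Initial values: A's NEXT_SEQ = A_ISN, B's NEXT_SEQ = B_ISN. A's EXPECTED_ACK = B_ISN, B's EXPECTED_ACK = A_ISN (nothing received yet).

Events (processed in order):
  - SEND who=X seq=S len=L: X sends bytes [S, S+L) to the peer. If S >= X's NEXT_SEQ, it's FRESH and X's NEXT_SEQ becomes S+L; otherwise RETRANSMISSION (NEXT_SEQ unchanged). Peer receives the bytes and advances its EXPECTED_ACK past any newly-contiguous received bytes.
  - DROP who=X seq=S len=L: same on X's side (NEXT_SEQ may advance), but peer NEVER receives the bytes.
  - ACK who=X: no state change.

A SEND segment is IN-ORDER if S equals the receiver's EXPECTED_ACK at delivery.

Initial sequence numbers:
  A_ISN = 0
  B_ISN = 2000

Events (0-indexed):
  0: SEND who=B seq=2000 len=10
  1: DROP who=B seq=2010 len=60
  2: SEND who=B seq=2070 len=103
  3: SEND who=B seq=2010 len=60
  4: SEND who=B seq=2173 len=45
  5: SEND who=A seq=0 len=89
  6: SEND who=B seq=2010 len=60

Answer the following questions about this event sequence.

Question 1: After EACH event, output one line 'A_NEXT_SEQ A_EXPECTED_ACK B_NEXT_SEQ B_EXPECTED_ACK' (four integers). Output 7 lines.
0 2010 2010 0
0 2010 2070 0
0 2010 2173 0
0 2173 2173 0
0 2218 2218 0
89 2218 2218 89
89 2218 2218 89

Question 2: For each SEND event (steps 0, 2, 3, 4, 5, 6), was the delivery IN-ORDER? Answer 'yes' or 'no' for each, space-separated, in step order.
Step 0: SEND seq=2000 -> in-order
Step 2: SEND seq=2070 -> out-of-order
Step 3: SEND seq=2010 -> in-order
Step 4: SEND seq=2173 -> in-order
Step 5: SEND seq=0 -> in-order
Step 6: SEND seq=2010 -> out-of-order

Answer: yes no yes yes yes no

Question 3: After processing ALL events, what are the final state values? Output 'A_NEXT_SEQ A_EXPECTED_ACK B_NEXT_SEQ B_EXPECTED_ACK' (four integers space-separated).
Answer: 89 2218 2218 89

Derivation:
After event 0: A_seq=0 A_ack=2010 B_seq=2010 B_ack=0
After event 1: A_seq=0 A_ack=2010 B_seq=2070 B_ack=0
After event 2: A_seq=0 A_ack=2010 B_seq=2173 B_ack=0
After event 3: A_seq=0 A_ack=2173 B_seq=2173 B_ack=0
After event 4: A_seq=0 A_ack=2218 B_seq=2218 B_ack=0
After event 5: A_seq=89 A_ack=2218 B_seq=2218 B_ack=89
After event 6: A_seq=89 A_ack=2218 B_seq=2218 B_ack=89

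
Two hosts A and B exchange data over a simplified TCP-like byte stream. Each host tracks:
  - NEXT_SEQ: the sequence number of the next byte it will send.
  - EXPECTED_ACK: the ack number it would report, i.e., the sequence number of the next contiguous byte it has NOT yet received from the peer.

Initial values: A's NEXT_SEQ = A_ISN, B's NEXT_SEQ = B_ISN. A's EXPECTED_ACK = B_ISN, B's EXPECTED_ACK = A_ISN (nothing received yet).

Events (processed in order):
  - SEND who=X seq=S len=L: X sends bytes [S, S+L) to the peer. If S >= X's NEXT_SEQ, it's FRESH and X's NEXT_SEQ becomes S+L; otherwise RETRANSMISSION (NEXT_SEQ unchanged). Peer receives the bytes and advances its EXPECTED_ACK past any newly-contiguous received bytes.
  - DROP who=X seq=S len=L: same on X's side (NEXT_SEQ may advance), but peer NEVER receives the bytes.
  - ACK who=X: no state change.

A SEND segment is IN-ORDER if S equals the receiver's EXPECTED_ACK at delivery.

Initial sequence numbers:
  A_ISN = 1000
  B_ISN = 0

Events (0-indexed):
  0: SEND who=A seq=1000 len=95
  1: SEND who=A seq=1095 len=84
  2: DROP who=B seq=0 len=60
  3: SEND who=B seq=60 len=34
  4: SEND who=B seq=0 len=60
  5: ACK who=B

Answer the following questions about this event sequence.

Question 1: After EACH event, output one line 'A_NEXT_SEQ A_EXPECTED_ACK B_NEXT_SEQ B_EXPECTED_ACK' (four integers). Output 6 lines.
1095 0 0 1095
1179 0 0 1179
1179 0 60 1179
1179 0 94 1179
1179 94 94 1179
1179 94 94 1179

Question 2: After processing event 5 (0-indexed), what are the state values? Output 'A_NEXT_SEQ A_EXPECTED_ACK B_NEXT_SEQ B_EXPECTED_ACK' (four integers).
After event 0: A_seq=1095 A_ack=0 B_seq=0 B_ack=1095
After event 1: A_seq=1179 A_ack=0 B_seq=0 B_ack=1179
After event 2: A_seq=1179 A_ack=0 B_seq=60 B_ack=1179
After event 3: A_seq=1179 A_ack=0 B_seq=94 B_ack=1179
After event 4: A_seq=1179 A_ack=94 B_seq=94 B_ack=1179
After event 5: A_seq=1179 A_ack=94 B_seq=94 B_ack=1179

1179 94 94 1179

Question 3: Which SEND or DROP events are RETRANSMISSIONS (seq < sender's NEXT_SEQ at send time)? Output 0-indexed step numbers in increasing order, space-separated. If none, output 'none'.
Step 0: SEND seq=1000 -> fresh
Step 1: SEND seq=1095 -> fresh
Step 2: DROP seq=0 -> fresh
Step 3: SEND seq=60 -> fresh
Step 4: SEND seq=0 -> retransmit

Answer: 4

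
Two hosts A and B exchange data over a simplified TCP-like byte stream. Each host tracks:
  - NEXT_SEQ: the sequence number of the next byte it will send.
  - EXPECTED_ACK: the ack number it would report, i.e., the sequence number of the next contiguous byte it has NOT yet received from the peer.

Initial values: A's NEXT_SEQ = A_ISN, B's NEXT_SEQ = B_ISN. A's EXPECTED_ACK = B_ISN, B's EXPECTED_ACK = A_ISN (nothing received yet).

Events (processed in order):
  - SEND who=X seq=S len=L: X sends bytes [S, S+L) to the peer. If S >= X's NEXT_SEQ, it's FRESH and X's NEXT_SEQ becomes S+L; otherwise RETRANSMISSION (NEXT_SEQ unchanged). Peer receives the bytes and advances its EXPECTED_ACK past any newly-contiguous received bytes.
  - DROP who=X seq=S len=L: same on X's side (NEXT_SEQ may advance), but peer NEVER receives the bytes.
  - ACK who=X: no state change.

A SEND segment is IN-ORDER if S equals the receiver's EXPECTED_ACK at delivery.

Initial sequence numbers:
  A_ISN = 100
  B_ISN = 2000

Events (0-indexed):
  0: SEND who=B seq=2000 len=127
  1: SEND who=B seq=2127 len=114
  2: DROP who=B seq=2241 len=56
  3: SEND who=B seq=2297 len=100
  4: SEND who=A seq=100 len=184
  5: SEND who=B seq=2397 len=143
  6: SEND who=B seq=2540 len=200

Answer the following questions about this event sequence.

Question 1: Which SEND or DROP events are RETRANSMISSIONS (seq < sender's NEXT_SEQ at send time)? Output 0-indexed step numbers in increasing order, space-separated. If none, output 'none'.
Step 0: SEND seq=2000 -> fresh
Step 1: SEND seq=2127 -> fresh
Step 2: DROP seq=2241 -> fresh
Step 3: SEND seq=2297 -> fresh
Step 4: SEND seq=100 -> fresh
Step 5: SEND seq=2397 -> fresh
Step 6: SEND seq=2540 -> fresh

Answer: none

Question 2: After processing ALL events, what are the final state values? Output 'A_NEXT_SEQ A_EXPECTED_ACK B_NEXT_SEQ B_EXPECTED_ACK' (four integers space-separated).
After event 0: A_seq=100 A_ack=2127 B_seq=2127 B_ack=100
After event 1: A_seq=100 A_ack=2241 B_seq=2241 B_ack=100
After event 2: A_seq=100 A_ack=2241 B_seq=2297 B_ack=100
After event 3: A_seq=100 A_ack=2241 B_seq=2397 B_ack=100
After event 4: A_seq=284 A_ack=2241 B_seq=2397 B_ack=284
After event 5: A_seq=284 A_ack=2241 B_seq=2540 B_ack=284
After event 6: A_seq=284 A_ack=2241 B_seq=2740 B_ack=284

Answer: 284 2241 2740 284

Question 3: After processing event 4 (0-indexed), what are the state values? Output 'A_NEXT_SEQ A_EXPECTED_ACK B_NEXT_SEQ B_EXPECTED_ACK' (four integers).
After event 0: A_seq=100 A_ack=2127 B_seq=2127 B_ack=100
After event 1: A_seq=100 A_ack=2241 B_seq=2241 B_ack=100
After event 2: A_seq=100 A_ack=2241 B_seq=2297 B_ack=100
After event 3: A_seq=100 A_ack=2241 B_seq=2397 B_ack=100
After event 4: A_seq=284 A_ack=2241 B_seq=2397 B_ack=284

284 2241 2397 284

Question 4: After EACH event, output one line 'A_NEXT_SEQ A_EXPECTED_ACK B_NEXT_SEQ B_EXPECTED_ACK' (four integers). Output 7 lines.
100 2127 2127 100
100 2241 2241 100
100 2241 2297 100
100 2241 2397 100
284 2241 2397 284
284 2241 2540 284
284 2241 2740 284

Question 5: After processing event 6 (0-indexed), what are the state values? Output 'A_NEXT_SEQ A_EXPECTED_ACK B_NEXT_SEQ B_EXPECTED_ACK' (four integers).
After event 0: A_seq=100 A_ack=2127 B_seq=2127 B_ack=100
After event 1: A_seq=100 A_ack=2241 B_seq=2241 B_ack=100
After event 2: A_seq=100 A_ack=2241 B_seq=2297 B_ack=100
After event 3: A_seq=100 A_ack=2241 B_seq=2397 B_ack=100
After event 4: A_seq=284 A_ack=2241 B_seq=2397 B_ack=284
After event 5: A_seq=284 A_ack=2241 B_seq=2540 B_ack=284
After event 6: A_seq=284 A_ack=2241 B_seq=2740 B_ack=284

284 2241 2740 284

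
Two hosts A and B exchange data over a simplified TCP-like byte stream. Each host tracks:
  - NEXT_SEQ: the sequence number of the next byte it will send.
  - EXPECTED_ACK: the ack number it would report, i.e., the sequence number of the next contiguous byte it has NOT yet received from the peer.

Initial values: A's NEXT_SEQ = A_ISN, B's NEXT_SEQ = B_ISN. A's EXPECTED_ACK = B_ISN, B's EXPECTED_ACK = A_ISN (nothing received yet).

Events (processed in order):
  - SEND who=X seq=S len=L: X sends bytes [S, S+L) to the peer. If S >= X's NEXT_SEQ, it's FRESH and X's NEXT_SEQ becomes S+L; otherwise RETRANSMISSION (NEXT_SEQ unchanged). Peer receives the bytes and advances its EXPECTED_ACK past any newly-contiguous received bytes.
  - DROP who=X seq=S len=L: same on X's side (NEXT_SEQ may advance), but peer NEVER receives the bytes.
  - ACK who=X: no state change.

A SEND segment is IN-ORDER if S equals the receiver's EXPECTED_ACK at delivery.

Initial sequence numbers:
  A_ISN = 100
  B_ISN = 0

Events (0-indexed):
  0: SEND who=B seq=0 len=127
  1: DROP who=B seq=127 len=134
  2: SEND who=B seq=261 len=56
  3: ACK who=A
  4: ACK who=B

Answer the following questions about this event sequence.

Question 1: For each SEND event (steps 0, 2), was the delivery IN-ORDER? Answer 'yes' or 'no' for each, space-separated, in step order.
Answer: yes no

Derivation:
Step 0: SEND seq=0 -> in-order
Step 2: SEND seq=261 -> out-of-order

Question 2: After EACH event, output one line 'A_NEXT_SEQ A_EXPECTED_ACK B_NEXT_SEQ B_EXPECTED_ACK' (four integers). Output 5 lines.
100 127 127 100
100 127 261 100
100 127 317 100
100 127 317 100
100 127 317 100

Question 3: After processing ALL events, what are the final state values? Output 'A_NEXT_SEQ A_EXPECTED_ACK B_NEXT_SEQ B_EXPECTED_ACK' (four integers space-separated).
After event 0: A_seq=100 A_ack=127 B_seq=127 B_ack=100
After event 1: A_seq=100 A_ack=127 B_seq=261 B_ack=100
After event 2: A_seq=100 A_ack=127 B_seq=317 B_ack=100
After event 3: A_seq=100 A_ack=127 B_seq=317 B_ack=100
After event 4: A_seq=100 A_ack=127 B_seq=317 B_ack=100

Answer: 100 127 317 100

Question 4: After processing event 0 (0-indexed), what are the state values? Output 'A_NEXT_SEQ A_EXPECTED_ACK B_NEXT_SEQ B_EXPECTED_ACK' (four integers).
After event 0: A_seq=100 A_ack=127 B_seq=127 B_ack=100

100 127 127 100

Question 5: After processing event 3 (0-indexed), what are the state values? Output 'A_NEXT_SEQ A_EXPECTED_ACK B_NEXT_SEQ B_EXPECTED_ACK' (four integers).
After event 0: A_seq=100 A_ack=127 B_seq=127 B_ack=100
After event 1: A_seq=100 A_ack=127 B_seq=261 B_ack=100
After event 2: A_seq=100 A_ack=127 B_seq=317 B_ack=100
After event 3: A_seq=100 A_ack=127 B_seq=317 B_ack=100

100 127 317 100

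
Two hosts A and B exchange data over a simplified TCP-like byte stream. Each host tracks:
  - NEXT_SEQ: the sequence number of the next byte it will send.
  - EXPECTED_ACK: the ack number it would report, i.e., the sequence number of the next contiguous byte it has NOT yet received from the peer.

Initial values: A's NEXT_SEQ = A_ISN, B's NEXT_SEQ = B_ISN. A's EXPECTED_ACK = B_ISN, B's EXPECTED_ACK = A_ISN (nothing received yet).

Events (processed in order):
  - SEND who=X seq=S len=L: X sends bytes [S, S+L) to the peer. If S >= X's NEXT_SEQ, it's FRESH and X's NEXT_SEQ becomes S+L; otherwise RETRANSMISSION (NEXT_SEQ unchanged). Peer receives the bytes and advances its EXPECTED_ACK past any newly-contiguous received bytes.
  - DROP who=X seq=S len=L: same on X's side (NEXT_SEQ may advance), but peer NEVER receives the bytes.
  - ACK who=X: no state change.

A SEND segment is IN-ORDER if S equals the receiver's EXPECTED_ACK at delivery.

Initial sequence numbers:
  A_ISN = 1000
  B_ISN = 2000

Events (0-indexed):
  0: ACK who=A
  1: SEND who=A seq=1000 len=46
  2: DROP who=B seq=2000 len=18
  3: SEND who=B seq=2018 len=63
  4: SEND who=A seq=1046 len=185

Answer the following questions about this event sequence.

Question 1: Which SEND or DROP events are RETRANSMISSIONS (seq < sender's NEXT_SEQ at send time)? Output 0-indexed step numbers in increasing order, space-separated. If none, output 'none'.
Step 1: SEND seq=1000 -> fresh
Step 2: DROP seq=2000 -> fresh
Step 3: SEND seq=2018 -> fresh
Step 4: SEND seq=1046 -> fresh

Answer: none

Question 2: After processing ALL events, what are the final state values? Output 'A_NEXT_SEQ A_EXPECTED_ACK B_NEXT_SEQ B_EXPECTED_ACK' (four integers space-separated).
Answer: 1231 2000 2081 1231

Derivation:
After event 0: A_seq=1000 A_ack=2000 B_seq=2000 B_ack=1000
After event 1: A_seq=1046 A_ack=2000 B_seq=2000 B_ack=1046
After event 2: A_seq=1046 A_ack=2000 B_seq=2018 B_ack=1046
After event 3: A_seq=1046 A_ack=2000 B_seq=2081 B_ack=1046
After event 4: A_seq=1231 A_ack=2000 B_seq=2081 B_ack=1231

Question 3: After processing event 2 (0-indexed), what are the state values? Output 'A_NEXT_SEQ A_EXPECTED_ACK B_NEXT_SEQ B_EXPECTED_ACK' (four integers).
After event 0: A_seq=1000 A_ack=2000 B_seq=2000 B_ack=1000
After event 1: A_seq=1046 A_ack=2000 B_seq=2000 B_ack=1046
After event 2: A_seq=1046 A_ack=2000 B_seq=2018 B_ack=1046

1046 2000 2018 1046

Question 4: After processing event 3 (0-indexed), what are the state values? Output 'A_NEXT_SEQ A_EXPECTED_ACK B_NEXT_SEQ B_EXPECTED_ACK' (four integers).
After event 0: A_seq=1000 A_ack=2000 B_seq=2000 B_ack=1000
After event 1: A_seq=1046 A_ack=2000 B_seq=2000 B_ack=1046
After event 2: A_seq=1046 A_ack=2000 B_seq=2018 B_ack=1046
After event 3: A_seq=1046 A_ack=2000 B_seq=2081 B_ack=1046

1046 2000 2081 1046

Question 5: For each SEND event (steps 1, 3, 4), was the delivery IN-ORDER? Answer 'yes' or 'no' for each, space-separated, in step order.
Answer: yes no yes

Derivation:
Step 1: SEND seq=1000 -> in-order
Step 3: SEND seq=2018 -> out-of-order
Step 4: SEND seq=1046 -> in-order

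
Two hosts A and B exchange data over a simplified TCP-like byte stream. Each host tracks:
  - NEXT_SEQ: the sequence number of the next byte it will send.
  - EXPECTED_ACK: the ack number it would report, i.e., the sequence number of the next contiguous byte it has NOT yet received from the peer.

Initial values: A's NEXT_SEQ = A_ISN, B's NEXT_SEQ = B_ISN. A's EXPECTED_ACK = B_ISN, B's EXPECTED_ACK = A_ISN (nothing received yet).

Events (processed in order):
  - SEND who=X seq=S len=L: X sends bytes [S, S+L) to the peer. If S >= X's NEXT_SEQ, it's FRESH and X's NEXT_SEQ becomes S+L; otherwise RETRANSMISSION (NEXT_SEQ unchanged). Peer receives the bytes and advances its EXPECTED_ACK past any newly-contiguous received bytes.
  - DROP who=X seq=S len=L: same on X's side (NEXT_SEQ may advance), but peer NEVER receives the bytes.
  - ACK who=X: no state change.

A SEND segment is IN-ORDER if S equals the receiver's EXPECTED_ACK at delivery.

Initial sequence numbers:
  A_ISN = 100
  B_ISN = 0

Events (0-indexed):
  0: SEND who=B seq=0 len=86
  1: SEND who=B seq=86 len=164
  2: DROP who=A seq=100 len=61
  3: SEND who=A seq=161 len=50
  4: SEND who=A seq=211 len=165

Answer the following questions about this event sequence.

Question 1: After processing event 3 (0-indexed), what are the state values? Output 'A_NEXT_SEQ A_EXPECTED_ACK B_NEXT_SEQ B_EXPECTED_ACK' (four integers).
After event 0: A_seq=100 A_ack=86 B_seq=86 B_ack=100
After event 1: A_seq=100 A_ack=250 B_seq=250 B_ack=100
After event 2: A_seq=161 A_ack=250 B_seq=250 B_ack=100
After event 3: A_seq=211 A_ack=250 B_seq=250 B_ack=100

211 250 250 100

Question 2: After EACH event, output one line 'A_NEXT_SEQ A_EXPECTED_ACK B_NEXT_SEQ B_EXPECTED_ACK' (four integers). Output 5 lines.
100 86 86 100
100 250 250 100
161 250 250 100
211 250 250 100
376 250 250 100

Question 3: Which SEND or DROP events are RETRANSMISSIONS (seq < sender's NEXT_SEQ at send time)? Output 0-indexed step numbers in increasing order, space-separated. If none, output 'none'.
Step 0: SEND seq=0 -> fresh
Step 1: SEND seq=86 -> fresh
Step 2: DROP seq=100 -> fresh
Step 3: SEND seq=161 -> fresh
Step 4: SEND seq=211 -> fresh

Answer: none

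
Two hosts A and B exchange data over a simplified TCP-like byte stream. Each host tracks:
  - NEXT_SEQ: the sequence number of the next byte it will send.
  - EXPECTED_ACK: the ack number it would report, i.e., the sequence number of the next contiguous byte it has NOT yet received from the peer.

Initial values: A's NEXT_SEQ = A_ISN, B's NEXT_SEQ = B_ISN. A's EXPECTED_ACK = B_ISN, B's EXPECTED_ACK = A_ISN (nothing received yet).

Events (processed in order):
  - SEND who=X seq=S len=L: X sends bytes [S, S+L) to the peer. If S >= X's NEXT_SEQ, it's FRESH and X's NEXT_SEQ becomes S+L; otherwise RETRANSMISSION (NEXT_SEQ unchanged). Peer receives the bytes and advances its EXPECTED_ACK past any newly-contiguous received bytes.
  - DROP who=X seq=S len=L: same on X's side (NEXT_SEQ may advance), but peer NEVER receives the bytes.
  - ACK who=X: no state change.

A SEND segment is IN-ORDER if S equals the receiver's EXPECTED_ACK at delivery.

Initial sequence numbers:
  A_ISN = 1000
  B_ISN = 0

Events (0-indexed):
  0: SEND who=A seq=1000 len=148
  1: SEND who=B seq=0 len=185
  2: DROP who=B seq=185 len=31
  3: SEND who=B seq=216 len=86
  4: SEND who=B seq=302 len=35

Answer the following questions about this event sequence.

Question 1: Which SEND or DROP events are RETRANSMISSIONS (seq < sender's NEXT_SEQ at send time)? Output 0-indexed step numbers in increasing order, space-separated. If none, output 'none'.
Step 0: SEND seq=1000 -> fresh
Step 1: SEND seq=0 -> fresh
Step 2: DROP seq=185 -> fresh
Step 3: SEND seq=216 -> fresh
Step 4: SEND seq=302 -> fresh

Answer: none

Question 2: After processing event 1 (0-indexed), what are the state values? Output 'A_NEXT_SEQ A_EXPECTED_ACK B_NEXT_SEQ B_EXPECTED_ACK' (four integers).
After event 0: A_seq=1148 A_ack=0 B_seq=0 B_ack=1148
After event 1: A_seq=1148 A_ack=185 B_seq=185 B_ack=1148

1148 185 185 1148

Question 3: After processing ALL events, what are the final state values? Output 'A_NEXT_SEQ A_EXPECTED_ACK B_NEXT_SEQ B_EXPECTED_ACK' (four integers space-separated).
After event 0: A_seq=1148 A_ack=0 B_seq=0 B_ack=1148
After event 1: A_seq=1148 A_ack=185 B_seq=185 B_ack=1148
After event 2: A_seq=1148 A_ack=185 B_seq=216 B_ack=1148
After event 3: A_seq=1148 A_ack=185 B_seq=302 B_ack=1148
After event 4: A_seq=1148 A_ack=185 B_seq=337 B_ack=1148

Answer: 1148 185 337 1148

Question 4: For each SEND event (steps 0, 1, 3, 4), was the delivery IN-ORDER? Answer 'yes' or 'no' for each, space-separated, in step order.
Step 0: SEND seq=1000 -> in-order
Step 1: SEND seq=0 -> in-order
Step 3: SEND seq=216 -> out-of-order
Step 4: SEND seq=302 -> out-of-order

Answer: yes yes no no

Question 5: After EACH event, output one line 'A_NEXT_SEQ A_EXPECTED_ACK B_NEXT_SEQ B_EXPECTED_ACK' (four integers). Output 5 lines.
1148 0 0 1148
1148 185 185 1148
1148 185 216 1148
1148 185 302 1148
1148 185 337 1148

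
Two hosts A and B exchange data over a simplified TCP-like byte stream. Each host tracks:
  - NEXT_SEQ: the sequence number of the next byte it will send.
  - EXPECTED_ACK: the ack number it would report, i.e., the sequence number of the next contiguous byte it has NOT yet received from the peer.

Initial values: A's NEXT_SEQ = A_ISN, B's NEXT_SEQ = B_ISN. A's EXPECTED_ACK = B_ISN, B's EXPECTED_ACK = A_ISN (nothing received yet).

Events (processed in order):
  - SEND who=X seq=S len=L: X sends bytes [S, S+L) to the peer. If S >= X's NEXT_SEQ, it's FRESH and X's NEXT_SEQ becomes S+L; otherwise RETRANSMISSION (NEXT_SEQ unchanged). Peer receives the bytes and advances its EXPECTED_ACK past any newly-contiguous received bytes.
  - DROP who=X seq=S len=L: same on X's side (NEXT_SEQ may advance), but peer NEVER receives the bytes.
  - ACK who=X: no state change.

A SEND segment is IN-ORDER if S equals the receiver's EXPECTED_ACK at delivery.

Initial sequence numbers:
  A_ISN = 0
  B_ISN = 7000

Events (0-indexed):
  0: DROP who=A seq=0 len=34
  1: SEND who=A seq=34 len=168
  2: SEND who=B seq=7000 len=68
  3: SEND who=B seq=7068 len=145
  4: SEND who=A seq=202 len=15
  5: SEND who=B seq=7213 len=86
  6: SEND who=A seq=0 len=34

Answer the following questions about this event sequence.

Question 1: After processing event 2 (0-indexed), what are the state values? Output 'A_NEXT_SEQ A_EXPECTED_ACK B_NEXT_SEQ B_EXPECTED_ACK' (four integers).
After event 0: A_seq=34 A_ack=7000 B_seq=7000 B_ack=0
After event 1: A_seq=202 A_ack=7000 B_seq=7000 B_ack=0
After event 2: A_seq=202 A_ack=7068 B_seq=7068 B_ack=0

202 7068 7068 0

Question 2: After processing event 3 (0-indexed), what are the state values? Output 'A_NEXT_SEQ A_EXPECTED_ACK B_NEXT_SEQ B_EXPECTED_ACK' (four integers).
After event 0: A_seq=34 A_ack=7000 B_seq=7000 B_ack=0
After event 1: A_seq=202 A_ack=7000 B_seq=7000 B_ack=0
After event 2: A_seq=202 A_ack=7068 B_seq=7068 B_ack=0
After event 3: A_seq=202 A_ack=7213 B_seq=7213 B_ack=0

202 7213 7213 0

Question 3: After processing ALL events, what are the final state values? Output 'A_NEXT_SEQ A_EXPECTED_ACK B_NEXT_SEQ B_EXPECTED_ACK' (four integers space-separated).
Answer: 217 7299 7299 217

Derivation:
After event 0: A_seq=34 A_ack=7000 B_seq=7000 B_ack=0
After event 1: A_seq=202 A_ack=7000 B_seq=7000 B_ack=0
After event 2: A_seq=202 A_ack=7068 B_seq=7068 B_ack=0
After event 3: A_seq=202 A_ack=7213 B_seq=7213 B_ack=0
After event 4: A_seq=217 A_ack=7213 B_seq=7213 B_ack=0
After event 5: A_seq=217 A_ack=7299 B_seq=7299 B_ack=0
After event 6: A_seq=217 A_ack=7299 B_seq=7299 B_ack=217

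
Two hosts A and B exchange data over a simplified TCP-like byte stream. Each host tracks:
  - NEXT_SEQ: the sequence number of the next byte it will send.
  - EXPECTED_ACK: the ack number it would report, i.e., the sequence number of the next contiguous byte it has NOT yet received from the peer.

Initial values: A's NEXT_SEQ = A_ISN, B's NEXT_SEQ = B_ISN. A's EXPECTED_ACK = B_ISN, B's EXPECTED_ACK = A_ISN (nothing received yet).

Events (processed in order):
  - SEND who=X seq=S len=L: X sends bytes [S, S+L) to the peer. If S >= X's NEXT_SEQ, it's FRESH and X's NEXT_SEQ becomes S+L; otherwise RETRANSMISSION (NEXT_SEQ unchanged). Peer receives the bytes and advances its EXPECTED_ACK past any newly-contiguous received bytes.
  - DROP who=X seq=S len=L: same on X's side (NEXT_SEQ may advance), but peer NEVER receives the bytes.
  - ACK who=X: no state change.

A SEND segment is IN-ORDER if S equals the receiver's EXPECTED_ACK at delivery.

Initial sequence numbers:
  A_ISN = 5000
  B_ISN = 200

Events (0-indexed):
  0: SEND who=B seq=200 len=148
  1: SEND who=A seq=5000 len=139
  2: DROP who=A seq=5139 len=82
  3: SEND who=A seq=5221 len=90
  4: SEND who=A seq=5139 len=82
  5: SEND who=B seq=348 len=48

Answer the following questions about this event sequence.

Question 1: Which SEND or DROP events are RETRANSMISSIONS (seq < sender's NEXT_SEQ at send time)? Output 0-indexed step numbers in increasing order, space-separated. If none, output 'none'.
Step 0: SEND seq=200 -> fresh
Step 1: SEND seq=5000 -> fresh
Step 2: DROP seq=5139 -> fresh
Step 3: SEND seq=5221 -> fresh
Step 4: SEND seq=5139 -> retransmit
Step 5: SEND seq=348 -> fresh

Answer: 4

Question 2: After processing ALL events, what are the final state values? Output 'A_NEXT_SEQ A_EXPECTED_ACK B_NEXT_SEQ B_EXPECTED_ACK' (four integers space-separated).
Answer: 5311 396 396 5311

Derivation:
After event 0: A_seq=5000 A_ack=348 B_seq=348 B_ack=5000
After event 1: A_seq=5139 A_ack=348 B_seq=348 B_ack=5139
After event 2: A_seq=5221 A_ack=348 B_seq=348 B_ack=5139
After event 3: A_seq=5311 A_ack=348 B_seq=348 B_ack=5139
After event 4: A_seq=5311 A_ack=348 B_seq=348 B_ack=5311
After event 5: A_seq=5311 A_ack=396 B_seq=396 B_ack=5311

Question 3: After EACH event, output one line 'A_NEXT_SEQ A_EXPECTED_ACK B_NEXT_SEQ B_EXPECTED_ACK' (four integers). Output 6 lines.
5000 348 348 5000
5139 348 348 5139
5221 348 348 5139
5311 348 348 5139
5311 348 348 5311
5311 396 396 5311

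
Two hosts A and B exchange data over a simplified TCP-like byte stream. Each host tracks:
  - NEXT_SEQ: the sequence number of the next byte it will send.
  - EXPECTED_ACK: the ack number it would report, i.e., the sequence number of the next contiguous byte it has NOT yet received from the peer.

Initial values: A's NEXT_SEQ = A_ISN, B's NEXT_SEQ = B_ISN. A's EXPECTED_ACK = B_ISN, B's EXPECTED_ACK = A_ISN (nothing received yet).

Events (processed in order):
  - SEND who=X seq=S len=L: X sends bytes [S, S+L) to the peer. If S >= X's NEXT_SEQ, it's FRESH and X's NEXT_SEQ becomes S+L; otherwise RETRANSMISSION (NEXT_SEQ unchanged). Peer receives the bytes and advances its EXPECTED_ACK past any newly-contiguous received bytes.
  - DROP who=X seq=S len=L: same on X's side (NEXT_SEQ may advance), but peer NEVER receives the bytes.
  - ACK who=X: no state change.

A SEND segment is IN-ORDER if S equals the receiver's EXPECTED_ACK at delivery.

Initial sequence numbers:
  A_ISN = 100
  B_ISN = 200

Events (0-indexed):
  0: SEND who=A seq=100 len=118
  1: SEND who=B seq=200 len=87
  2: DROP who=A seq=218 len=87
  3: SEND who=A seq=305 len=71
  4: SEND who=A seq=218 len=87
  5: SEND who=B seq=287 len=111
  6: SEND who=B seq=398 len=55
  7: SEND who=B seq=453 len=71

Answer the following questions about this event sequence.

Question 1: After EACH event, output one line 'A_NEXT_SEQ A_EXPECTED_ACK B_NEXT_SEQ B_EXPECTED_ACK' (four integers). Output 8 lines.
218 200 200 218
218 287 287 218
305 287 287 218
376 287 287 218
376 287 287 376
376 398 398 376
376 453 453 376
376 524 524 376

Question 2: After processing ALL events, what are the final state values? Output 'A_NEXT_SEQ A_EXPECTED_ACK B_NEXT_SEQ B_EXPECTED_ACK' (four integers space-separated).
After event 0: A_seq=218 A_ack=200 B_seq=200 B_ack=218
After event 1: A_seq=218 A_ack=287 B_seq=287 B_ack=218
After event 2: A_seq=305 A_ack=287 B_seq=287 B_ack=218
After event 3: A_seq=376 A_ack=287 B_seq=287 B_ack=218
After event 4: A_seq=376 A_ack=287 B_seq=287 B_ack=376
After event 5: A_seq=376 A_ack=398 B_seq=398 B_ack=376
After event 6: A_seq=376 A_ack=453 B_seq=453 B_ack=376
After event 7: A_seq=376 A_ack=524 B_seq=524 B_ack=376

Answer: 376 524 524 376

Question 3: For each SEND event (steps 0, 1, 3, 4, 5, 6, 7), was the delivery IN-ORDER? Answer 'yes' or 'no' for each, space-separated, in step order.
Step 0: SEND seq=100 -> in-order
Step 1: SEND seq=200 -> in-order
Step 3: SEND seq=305 -> out-of-order
Step 4: SEND seq=218 -> in-order
Step 5: SEND seq=287 -> in-order
Step 6: SEND seq=398 -> in-order
Step 7: SEND seq=453 -> in-order

Answer: yes yes no yes yes yes yes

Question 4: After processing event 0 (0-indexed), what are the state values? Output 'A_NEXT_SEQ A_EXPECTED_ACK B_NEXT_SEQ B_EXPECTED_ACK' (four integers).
After event 0: A_seq=218 A_ack=200 B_seq=200 B_ack=218

218 200 200 218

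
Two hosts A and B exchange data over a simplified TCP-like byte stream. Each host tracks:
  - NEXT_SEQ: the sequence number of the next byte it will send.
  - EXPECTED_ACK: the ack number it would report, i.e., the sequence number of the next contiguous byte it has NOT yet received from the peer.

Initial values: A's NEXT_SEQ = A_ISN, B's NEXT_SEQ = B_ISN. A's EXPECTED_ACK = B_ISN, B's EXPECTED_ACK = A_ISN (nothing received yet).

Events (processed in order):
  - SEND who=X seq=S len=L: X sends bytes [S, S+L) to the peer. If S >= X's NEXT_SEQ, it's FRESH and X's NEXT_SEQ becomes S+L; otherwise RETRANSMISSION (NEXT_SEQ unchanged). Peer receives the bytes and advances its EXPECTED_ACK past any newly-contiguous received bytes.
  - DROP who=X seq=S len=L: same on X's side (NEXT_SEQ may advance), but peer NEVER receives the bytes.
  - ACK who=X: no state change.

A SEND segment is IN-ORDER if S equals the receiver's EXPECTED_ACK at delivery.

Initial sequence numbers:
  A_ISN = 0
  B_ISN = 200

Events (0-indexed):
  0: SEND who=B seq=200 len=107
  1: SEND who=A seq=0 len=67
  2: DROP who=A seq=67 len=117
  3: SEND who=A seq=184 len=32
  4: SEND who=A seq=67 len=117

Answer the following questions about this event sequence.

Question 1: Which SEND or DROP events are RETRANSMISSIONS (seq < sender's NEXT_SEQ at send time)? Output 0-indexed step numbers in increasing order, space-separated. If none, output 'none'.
Step 0: SEND seq=200 -> fresh
Step 1: SEND seq=0 -> fresh
Step 2: DROP seq=67 -> fresh
Step 3: SEND seq=184 -> fresh
Step 4: SEND seq=67 -> retransmit

Answer: 4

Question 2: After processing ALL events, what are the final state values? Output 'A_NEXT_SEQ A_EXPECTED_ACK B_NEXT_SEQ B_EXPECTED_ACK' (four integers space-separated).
Answer: 216 307 307 216

Derivation:
After event 0: A_seq=0 A_ack=307 B_seq=307 B_ack=0
After event 1: A_seq=67 A_ack=307 B_seq=307 B_ack=67
After event 2: A_seq=184 A_ack=307 B_seq=307 B_ack=67
After event 3: A_seq=216 A_ack=307 B_seq=307 B_ack=67
After event 4: A_seq=216 A_ack=307 B_seq=307 B_ack=216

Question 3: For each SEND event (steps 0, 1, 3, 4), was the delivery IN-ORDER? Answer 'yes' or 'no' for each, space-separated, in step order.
Answer: yes yes no yes

Derivation:
Step 0: SEND seq=200 -> in-order
Step 1: SEND seq=0 -> in-order
Step 3: SEND seq=184 -> out-of-order
Step 4: SEND seq=67 -> in-order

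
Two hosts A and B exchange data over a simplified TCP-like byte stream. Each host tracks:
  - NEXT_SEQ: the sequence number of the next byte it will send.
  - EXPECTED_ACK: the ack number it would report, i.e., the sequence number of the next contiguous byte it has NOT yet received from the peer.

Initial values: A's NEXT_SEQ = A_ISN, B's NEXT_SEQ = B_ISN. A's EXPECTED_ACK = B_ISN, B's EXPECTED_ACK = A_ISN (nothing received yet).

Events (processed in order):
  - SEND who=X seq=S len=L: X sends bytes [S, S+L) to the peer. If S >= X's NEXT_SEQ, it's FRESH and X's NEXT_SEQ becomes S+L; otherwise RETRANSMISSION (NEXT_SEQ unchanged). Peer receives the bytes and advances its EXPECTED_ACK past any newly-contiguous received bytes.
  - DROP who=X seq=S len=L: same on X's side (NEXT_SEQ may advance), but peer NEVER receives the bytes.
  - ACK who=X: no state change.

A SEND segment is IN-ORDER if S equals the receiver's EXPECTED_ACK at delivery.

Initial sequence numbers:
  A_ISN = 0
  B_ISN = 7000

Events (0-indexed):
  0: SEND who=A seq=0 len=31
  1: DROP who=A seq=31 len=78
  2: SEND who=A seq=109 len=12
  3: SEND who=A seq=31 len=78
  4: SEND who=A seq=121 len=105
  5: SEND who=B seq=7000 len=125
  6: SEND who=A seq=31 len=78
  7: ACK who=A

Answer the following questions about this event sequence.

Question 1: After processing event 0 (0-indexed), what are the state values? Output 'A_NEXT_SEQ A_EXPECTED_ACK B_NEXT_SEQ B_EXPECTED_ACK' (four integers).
After event 0: A_seq=31 A_ack=7000 B_seq=7000 B_ack=31

31 7000 7000 31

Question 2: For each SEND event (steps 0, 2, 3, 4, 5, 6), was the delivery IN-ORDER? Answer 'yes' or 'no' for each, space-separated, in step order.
Step 0: SEND seq=0 -> in-order
Step 2: SEND seq=109 -> out-of-order
Step 3: SEND seq=31 -> in-order
Step 4: SEND seq=121 -> in-order
Step 5: SEND seq=7000 -> in-order
Step 6: SEND seq=31 -> out-of-order

Answer: yes no yes yes yes no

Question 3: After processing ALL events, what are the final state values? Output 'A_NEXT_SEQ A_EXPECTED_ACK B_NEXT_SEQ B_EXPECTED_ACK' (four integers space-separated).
Answer: 226 7125 7125 226

Derivation:
After event 0: A_seq=31 A_ack=7000 B_seq=7000 B_ack=31
After event 1: A_seq=109 A_ack=7000 B_seq=7000 B_ack=31
After event 2: A_seq=121 A_ack=7000 B_seq=7000 B_ack=31
After event 3: A_seq=121 A_ack=7000 B_seq=7000 B_ack=121
After event 4: A_seq=226 A_ack=7000 B_seq=7000 B_ack=226
After event 5: A_seq=226 A_ack=7125 B_seq=7125 B_ack=226
After event 6: A_seq=226 A_ack=7125 B_seq=7125 B_ack=226
After event 7: A_seq=226 A_ack=7125 B_seq=7125 B_ack=226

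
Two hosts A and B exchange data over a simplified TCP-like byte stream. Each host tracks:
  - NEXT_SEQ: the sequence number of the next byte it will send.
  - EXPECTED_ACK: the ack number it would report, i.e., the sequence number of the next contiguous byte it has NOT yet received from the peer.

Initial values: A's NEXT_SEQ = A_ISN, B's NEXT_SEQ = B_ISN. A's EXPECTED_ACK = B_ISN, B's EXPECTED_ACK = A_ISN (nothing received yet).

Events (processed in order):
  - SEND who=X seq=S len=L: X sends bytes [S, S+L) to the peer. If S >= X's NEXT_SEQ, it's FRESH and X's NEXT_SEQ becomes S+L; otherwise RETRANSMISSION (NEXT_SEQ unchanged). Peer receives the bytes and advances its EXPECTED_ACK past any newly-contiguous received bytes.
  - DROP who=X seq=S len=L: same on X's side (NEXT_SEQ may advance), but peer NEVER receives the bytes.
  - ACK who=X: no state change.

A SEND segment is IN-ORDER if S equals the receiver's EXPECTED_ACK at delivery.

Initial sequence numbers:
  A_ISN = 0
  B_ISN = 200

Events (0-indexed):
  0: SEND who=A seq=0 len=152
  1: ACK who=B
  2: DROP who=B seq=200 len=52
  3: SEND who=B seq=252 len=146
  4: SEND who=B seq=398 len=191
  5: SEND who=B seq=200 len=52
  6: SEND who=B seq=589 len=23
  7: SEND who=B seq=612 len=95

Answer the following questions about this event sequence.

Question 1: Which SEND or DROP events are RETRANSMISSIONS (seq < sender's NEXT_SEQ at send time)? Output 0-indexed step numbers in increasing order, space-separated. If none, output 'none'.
Answer: 5

Derivation:
Step 0: SEND seq=0 -> fresh
Step 2: DROP seq=200 -> fresh
Step 3: SEND seq=252 -> fresh
Step 4: SEND seq=398 -> fresh
Step 5: SEND seq=200 -> retransmit
Step 6: SEND seq=589 -> fresh
Step 7: SEND seq=612 -> fresh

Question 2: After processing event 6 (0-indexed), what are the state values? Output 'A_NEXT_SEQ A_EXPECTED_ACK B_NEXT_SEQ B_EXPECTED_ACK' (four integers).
After event 0: A_seq=152 A_ack=200 B_seq=200 B_ack=152
After event 1: A_seq=152 A_ack=200 B_seq=200 B_ack=152
After event 2: A_seq=152 A_ack=200 B_seq=252 B_ack=152
After event 3: A_seq=152 A_ack=200 B_seq=398 B_ack=152
After event 4: A_seq=152 A_ack=200 B_seq=589 B_ack=152
After event 5: A_seq=152 A_ack=589 B_seq=589 B_ack=152
After event 6: A_seq=152 A_ack=612 B_seq=612 B_ack=152

152 612 612 152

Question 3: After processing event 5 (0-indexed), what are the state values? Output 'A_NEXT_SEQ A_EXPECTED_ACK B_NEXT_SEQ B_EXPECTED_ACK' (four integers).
After event 0: A_seq=152 A_ack=200 B_seq=200 B_ack=152
After event 1: A_seq=152 A_ack=200 B_seq=200 B_ack=152
After event 2: A_seq=152 A_ack=200 B_seq=252 B_ack=152
After event 3: A_seq=152 A_ack=200 B_seq=398 B_ack=152
After event 4: A_seq=152 A_ack=200 B_seq=589 B_ack=152
After event 5: A_seq=152 A_ack=589 B_seq=589 B_ack=152

152 589 589 152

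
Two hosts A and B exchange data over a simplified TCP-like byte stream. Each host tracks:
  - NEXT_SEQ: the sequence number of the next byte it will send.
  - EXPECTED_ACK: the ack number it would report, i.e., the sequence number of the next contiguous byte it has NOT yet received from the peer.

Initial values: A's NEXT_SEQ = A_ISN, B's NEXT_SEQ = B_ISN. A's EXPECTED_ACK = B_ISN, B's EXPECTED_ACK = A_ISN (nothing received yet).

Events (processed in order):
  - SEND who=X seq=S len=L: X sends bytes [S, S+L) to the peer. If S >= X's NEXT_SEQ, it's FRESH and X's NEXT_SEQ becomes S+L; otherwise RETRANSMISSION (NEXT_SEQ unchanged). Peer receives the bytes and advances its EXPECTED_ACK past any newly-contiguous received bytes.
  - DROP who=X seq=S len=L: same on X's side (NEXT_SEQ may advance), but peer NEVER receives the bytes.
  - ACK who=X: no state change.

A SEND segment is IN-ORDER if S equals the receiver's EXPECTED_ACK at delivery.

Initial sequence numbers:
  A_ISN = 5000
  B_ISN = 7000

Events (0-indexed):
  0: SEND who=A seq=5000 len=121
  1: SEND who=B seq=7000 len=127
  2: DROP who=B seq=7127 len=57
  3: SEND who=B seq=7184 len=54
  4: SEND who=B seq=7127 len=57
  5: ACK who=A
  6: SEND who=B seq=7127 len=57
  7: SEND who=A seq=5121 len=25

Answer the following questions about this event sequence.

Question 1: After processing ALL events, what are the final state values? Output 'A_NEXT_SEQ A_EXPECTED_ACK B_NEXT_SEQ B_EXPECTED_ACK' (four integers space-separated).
Answer: 5146 7238 7238 5146

Derivation:
After event 0: A_seq=5121 A_ack=7000 B_seq=7000 B_ack=5121
After event 1: A_seq=5121 A_ack=7127 B_seq=7127 B_ack=5121
After event 2: A_seq=5121 A_ack=7127 B_seq=7184 B_ack=5121
After event 3: A_seq=5121 A_ack=7127 B_seq=7238 B_ack=5121
After event 4: A_seq=5121 A_ack=7238 B_seq=7238 B_ack=5121
After event 5: A_seq=5121 A_ack=7238 B_seq=7238 B_ack=5121
After event 6: A_seq=5121 A_ack=7238 B_seq=7238 B_ack=5121
After event 7: A_seq=5146 A_ack=7238 B_seq=7238 B_ack=5146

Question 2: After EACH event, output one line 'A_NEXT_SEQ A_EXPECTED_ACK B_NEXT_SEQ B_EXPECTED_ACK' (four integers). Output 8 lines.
5121 7000 7000 5121
5121 7127 7127 5121
5121 7127 7184 5121
5121 7127 7238 5121
5121 7238 7238 5121
5121 7238 7238 5121
5121 7238 7238 5121
5146 7238 7238 5146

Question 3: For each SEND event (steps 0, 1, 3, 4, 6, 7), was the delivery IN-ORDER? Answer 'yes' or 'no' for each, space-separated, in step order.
Step 0: SEND seq=5000 -> in-order
Step 1: SEND seq=7000 -> in-order
Step 3: SEND seq=7184 -> out-of-order
Step 4: SEND seq=7127 -> in-order
Step 6: SEND seq=7127 -> out-of-order
Step 7: SEND seq=5121 -> in-order

Answer: yes yes no yes no yes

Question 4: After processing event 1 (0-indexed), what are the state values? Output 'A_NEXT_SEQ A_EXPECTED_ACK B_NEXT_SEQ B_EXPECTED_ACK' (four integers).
After event 0: A_seq=5121 A_ack=7000 B_seq=7000 B_ack=5121
After event 1: A_seq=5121 A_ack=7127 B_seq=7127 B_ack=5121

5121 7127 7127 5121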